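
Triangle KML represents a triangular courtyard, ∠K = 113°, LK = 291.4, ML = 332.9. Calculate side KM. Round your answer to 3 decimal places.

83.302

Law of sines: sin M = LK·sin K/ML ≈ 0.80575.
Since ML ≥ LK, only the acute value applies: ∠M ≈ 53.68°.
Then ∠L = 180° − ∠K − ∠M ≈ 13.32°.
Law of sines gives KM = ML·sin L/sin K ≈ 83.302.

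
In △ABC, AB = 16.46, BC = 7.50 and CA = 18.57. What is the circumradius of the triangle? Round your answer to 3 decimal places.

R ≈ 9.309

By the law of cosines, cos A = (CA² + AB² − BC²) / (2·CA·AB) ≈ 0.91527, so ∠A ≈ 23.76°.
Circumradius = BC/(2 sin A) ≈ 9.3089.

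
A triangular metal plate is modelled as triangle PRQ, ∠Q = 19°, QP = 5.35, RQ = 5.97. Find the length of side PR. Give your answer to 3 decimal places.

By the law of cosines, PR² = RQ² + QP² − 2·RQ·QP·cos Q = 3.8646, so PR ≈ 1.9659.

1.966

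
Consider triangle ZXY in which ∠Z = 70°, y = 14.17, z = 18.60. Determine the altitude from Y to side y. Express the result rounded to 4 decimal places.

Law of sines: sin Y = y·sin Z/z ≈ 0.71588.
Since z ≥ y, only the acute value applies: ∠Y ≈ 45.72°.
Then ∠X = 180° − ∠Z − ∠Y ≈ 64.28°.
Law of sines gives x = z·sin X/sin Z ≈ 17.833.
Area = ½·z·y·sin X ≈ 118.73.
The altitude from Y has length 2·area/y ≈ 16.758.

16.7578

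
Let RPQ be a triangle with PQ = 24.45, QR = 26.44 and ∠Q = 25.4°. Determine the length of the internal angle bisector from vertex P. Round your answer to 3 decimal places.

By the law of cosines, RP² = PQ² + QR² − 2·PQ·QR·cos Q = 128.94, so RP ≈ 11.355.
Law of cosines again: cos P = (RP² + PQ² − QR²)/(2·RP·PQ) ≈ 0.04983, so ∠P ≈ 87.14°.
The bisector from P has length 2·RP·PQ·cos(∠P/2)/(RP+PQ) ≈ 11.236.

11.236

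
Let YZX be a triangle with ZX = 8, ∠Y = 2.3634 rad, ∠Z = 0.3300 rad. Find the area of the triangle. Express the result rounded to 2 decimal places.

6.40

The third angle is ∠X = π − ∠Y − ∠Z = 0.4482 rad.
Law of sines: XY = ZX·sin Z/sin Y ≈ 3.6928.
Law of sines: YZ = ZX·sin X/sin Y ≈ 4.9384.
Area = ½·ZX·XY·sin X ≈ 6.401.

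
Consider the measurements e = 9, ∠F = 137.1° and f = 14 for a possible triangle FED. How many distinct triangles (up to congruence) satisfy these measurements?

e·sin F = 9·sin(137.1°) ≈ 6.126.
Since ∠F is not acute, a triangle exists only if f > e; here f > e, so there is exactly one triangle.

1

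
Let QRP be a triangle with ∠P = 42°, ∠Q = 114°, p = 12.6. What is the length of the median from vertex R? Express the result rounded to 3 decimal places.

The third angle is ∠R = 180° − ∠P − ∠Q = 24.00°.
Law of sines: q = p·sin Q/sin P ≈ 17.202.
Law of sines: r = p·sin R/sin P ≈ 7.659.
Median from R: ½√(2·p² + 2·q² − r²) ≈ 14.583.

m_R ≈ 14.583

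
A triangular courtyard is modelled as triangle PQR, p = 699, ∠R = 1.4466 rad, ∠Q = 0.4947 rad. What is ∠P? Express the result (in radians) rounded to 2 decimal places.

The third angle is ∠P = π − ∠Q − ∠R = 1.2003 rad.

∠P ≈ 1.20 rad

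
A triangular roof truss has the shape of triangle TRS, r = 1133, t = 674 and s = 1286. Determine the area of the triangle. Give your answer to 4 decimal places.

Semiperimeter p = (674 + 1133 + 1286)/2 = 1546.5.
Heron's formula: area = √(1546.5·872.5·413.5·260.5) ≈ 3.8124e+05.

381240.7373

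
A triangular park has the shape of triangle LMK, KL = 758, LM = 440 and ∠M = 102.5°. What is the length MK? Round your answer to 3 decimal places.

Law of sines: sin K = LM·sin M/KL ≈ 0.56672.
Since KL ≥ LM, only the acute value applies: ∠K ≈ 34.52°.
Then ∠L = 180° − ∠M − ∠K ≈ 42.98°.
Law of sines gives MK = KL·sin L/sin M ≈ 529.29.

529.293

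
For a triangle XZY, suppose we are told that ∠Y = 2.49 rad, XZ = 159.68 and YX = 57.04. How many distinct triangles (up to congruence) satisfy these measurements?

1

YX·sin Y = 57.04·sin(2.49 rad) ≈ 34.59.
Since ∠Y is not acute, a triangle exists only if XZ > YX; here XZ > YX, so there is exactly one triangle.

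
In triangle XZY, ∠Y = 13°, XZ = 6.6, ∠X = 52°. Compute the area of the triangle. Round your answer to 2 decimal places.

69.15

The third angle is ∠Z = 180° − ∠Y − ∠X = 115.00°.
Law of sines: ZY = XZ·sin X/sin Y ≈ 23.12.
Law of sines: YX = XZ·sin Z/sin Y ≈ 26.591.
Area = ½·XZ·ZY·sin Z ≈ 69.148.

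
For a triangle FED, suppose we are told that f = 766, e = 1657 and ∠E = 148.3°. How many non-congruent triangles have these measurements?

1

f·sin E = 766·sin(148.3°) ≈ 402.5.
Since ∠E is not acute, a triangle exists only if e > f; here e > f, so there is exactly one triangle.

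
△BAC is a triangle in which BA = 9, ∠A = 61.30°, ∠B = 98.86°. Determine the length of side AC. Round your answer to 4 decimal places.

26.2014

The third angle is ∠C = 180° − ∠B − ∠A = 19.84°.
Law of sines: AC = BA·sin B/sin C ≈ 26.201.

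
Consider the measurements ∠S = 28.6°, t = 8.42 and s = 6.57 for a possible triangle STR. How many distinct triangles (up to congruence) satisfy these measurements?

2

t·sin S = 8.42·sin(28.6°) ≈ 4.031.
Since t sin S < s < t (4.031 < 6.57 < 8.42), two triangles exist.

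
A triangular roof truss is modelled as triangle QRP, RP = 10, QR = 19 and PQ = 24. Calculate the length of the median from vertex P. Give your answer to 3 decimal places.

m_P ≈ 15.740

Median from P: ½√(2·RP² + 2·PQ² − QR²) ≈ 15.74.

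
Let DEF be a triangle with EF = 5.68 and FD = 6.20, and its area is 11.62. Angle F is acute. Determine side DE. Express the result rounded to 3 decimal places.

From area = ½·EF·FD·sin F, we get sin F = 2·area/(EF·FD) ≈ 0.65993.
Taking the acute solution, ∠F ≈ 41.29°.
Law of cosines then gives DE ≈ 4.2172.

4.217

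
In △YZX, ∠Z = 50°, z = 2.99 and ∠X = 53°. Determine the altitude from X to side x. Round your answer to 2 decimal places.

2.91

The third angle is ∠Y = 180° − ∠Z − ∠X = 77.00°.
Law of sines: y = z·sin Y/sin Z ≈ 3.8031.
Law of sines: x = z·sin X/sin Z ≈ 3.1172.
Area = ½·z·y·sin X ≈ 4.5408.
The altitude from X has length 2·area/x ≈ 2.9134.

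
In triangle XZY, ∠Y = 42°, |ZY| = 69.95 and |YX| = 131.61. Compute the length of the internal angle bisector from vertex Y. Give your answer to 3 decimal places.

t_Y ≈ 85.281

By the law of cosines, |XZ|² = |ZY|² + |YX|² − 2·|ZY|·|YX|·cos Y = 8531.2, so |XZ| ≈ 92.365.
The bisector from Y has length 2·|ZY|·|YX|·cos(∠Y/2)/(|ZY|+|YX|) ≈ 85.281.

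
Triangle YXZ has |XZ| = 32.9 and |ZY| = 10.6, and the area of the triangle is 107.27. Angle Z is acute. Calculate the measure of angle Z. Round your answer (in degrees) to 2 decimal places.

From area = ½·|XZ|·|ZY|·sin Z, we get sin Z = 2·area/(|XZ|·|ZY|) ≈ 0.61519.
Taking the acute solution, ∠Z ≈ 37.97°.

∠Z ≈ 37.97°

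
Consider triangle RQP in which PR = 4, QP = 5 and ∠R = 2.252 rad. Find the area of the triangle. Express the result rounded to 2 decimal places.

2.17

Law of sines: sin Q = PR·sin R/QP ≈ 0.62145.
Since QP ≥ PR, only the acute value applies: ∠Q ≈ 0.671 rad.
Then ∠P = π − ∠R − ∠Q ≈ 0.219 rad.
Law of sines gives RQ = QP·sin P/sin R ≈ 1.3983.
Area = ½·QP·PR·sin P ≈ 2.1725.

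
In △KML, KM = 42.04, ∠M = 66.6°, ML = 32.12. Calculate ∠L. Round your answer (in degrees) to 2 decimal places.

68.21

By the law of cosines, LK² = KM² + ML² − 2·KM·ML·cos M = 1726.5, so LK ≈ 41.551.
Law of cosines again: cos L = (ML² + LK² − KM²)/(2·ML·LK) ≈ 0.37120, so ∠L ≈ 68.21°.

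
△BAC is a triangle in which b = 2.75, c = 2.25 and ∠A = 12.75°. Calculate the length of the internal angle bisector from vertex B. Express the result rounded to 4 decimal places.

t_B ≈ 0.5130

By the law of cosines, a² = c² + b² − 2·c·b·cos A = 0.55514, so a ≈ 0.74508.
Law of cosines again: cos B = (a² + c² − b²)/(2·a·c) ≈ -0.58006, so ∠B ≈ 125.45°.
The bisector from B has length 2·a·c·cos(∠B/2)/(a+c) ≈ 0.51296.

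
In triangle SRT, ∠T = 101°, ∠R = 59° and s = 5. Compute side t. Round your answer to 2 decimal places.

14.35

The third angle is ∠S = 180° − ∠R − ∠T = 20.00°.
Law of sines: t = s·sin T/sin S ≈ 14.35.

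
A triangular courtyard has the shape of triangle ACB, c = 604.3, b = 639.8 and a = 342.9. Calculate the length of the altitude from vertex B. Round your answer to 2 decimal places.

h_B ≈ 318.75

Semiperimeter s = (342.9 + 604.3 + 639.8)/2 = 793.5.
Heron's formula: area = √(793.5·450.6·189.2·153.7) ≈ 1.0197e+05.
The altitude from B has length 2·area/b ≈ 318.75.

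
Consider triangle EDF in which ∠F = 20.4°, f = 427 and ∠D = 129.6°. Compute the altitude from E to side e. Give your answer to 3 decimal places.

The third angle is ∠E = 180° − ∠D − ∠F = 30.00°.
Law of sines: e = f·sin E/sin F ≈ 612.5.
Law of sines: d = f·sin D/sin F ≈ 943.88.
Area = ½·f·e·sin D ≈ 1.0076e+05.
The altitude from E has length 2·area/e ≈ 329.01.

329.009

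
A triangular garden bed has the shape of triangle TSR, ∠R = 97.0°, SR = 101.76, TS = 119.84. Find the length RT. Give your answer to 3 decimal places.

52.099

Law of sines: sin T = SR·sin R/TS ≈ 0.84280.
Since TS ≥ SR, only the acute value applies: ∠T ≈ 57.44°.
Then ∠S = 180° − ∠R − ∠T ≈ 25.56°.
Law of sines gives RT = TS·sin S/sin R ≈ 52.099.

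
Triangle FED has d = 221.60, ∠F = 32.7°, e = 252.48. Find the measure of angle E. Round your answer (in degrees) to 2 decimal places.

∠E ≈ 86.17°

By the law of cosines, f² = e² + d² − 2·e·d·cos F = 18688, so f ≈ 136.71.
Law of cosines again: cos E = (d² + f² − e²)/(2·d·f) ≈ 0.06683, so ∠E ≈ 86.17°.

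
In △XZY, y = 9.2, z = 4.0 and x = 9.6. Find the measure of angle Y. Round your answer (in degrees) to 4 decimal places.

72.1666

By the law of cosines, cos Y = (x² + z² − y²) / (2·x·z) ≈ 0.30625, so ∠Y ≈ 72.17°.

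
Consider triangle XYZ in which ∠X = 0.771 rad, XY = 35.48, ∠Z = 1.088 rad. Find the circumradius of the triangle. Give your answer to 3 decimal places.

R ≈ 20.029

The third angle is ∠Y = π − ∠Z − ∠X = 1.283 rad.
Law of sines: YZ = XY·sin X/sin Z ≈ 27.915.
Law of sines: ZX = XY·sin Y/sin Z ≈ 38.407.
Circumradius = XY/(2 sin Z) ≈ 20.029.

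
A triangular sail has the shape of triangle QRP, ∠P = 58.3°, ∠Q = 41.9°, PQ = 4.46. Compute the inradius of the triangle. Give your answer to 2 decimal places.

The third angle is ∠R = 180° − ∠P − ∠Q = 79.80°.
Law of sines: RP = PQ·sin Q/sin R ≈ 3.0264.
Law of sines: QR = PQ·sin P/sin R ≈ 3.8556.
Area = ½·PQ·RP·sin P ≈ 5.7419.
Semiperimeter s = (3.0264+4.46+3.8556)/2 = 5.671.
Inradius = area/s = 5.7419/5.671 ≈ 1.0125.

1.01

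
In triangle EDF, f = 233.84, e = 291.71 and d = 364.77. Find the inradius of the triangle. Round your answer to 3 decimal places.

76.524

Semiperimeter s = (291.71 + 364.77 + 233.84)/2 = 445.16.
Heron's formula: area = √(445.16·153.45·80.39·211.32) ≈ 34065.
Inradius = area/s = 34065/445.16 ≈ 76.524.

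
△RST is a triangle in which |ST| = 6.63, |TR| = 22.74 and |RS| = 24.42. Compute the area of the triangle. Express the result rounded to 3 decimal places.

74.866

Semiperimeter s = (6.63 + 22.74 + 24.42)/2 = 26.895.
Heron's formula: area = √(26.895·20.265·4.155·2.475) ≈ 74.866.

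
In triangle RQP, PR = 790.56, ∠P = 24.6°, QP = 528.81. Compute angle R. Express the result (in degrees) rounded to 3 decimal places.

By the law of cosines, RQ² = QP² + PR² − 2·QP·PR·cos P = 1.444e+05, so RQ ≈ 380.
Law of cosines again: cos R = (PR² + RQ² − QP²)/(2·PR·RQ) ≈ 0.81512, so ∠R ≈ 35.40°.

∠R ≈ 35.401°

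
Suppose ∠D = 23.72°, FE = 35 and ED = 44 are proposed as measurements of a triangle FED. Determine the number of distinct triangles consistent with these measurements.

2

ED·sin D = 44·sin(23.72°) ≈ 17.7.
Since ED sin D < FE < ED (17.7 < 35 < 44), two triangles exist.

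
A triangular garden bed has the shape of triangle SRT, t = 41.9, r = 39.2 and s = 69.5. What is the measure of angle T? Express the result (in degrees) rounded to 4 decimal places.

32.1893

By the law of cosines, cos T = (s² + r² − t²) / (2·s·r) ≈ 0.84629, so ∠T ≈ 32.19°.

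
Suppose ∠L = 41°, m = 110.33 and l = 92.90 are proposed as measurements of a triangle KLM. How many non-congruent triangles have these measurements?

m·sin L = 110.33·sin(41°) ≈ 72.38.
Since m sin L < l < m (72.38 < 92.90 < 110.33), two triangles exist.

2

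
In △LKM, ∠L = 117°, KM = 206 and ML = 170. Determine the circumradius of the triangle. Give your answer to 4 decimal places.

R ≈ 115.5996

Law of sines: sin K = ML·sin L/KM ≈ 0.73530.
Since KM ≥ ML, only the acute value applies: ∠K ≈ 47.33°.
Then ∠M = 180° − ∠L − ∠K ≈ 15.67°.
Law of sines gives LK = KM·sin M/sin L ≈ 62.437.
Circumradius = KM/(2 sin L) ≈ 115.6.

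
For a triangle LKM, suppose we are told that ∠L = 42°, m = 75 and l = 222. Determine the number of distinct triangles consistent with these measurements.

m·sin L = 75·sin(42°) ≈ 50.18.
Since l ≥ m, exactly one triangle exists.

1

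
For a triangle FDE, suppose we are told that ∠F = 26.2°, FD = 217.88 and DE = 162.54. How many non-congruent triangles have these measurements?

2

FD·sin F = 217.88·sin(26.2°) ≈ 96.2.
Since FD sin F < DE < FD (96.2 < 162.54 < 217.88), two triangles exist.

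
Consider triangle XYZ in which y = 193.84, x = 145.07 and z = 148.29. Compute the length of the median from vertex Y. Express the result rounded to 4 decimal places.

m_Y ≈ 110.1096

Median from Y: ½√(2·z² + 2·x² − y²) ≈ 110.11.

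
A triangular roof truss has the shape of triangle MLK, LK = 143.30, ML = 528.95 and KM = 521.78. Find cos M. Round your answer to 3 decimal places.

By the law of cosines, cos M = (KM² + ML² − LK²) / (2·KM·ML) ≈ 0.96289, so ∠M ≈ 0.273 rad.

cos M ≈ 0.963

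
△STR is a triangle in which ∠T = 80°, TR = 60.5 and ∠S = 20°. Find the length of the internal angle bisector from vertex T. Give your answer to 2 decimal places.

The third angle is ∠R = 180° − ∠S − ∠T = 80.00°.
Law of sines: RS = TR·sin T/sin S ≈ 174.2.
Law of sines: ST = TR·sin R/sin S ≈ 174.2.
The bisector from T has length 2·ST·TR·cos(∠T/2)/(ST+TR) ≈ 68.798.

t_T ≈ 68.80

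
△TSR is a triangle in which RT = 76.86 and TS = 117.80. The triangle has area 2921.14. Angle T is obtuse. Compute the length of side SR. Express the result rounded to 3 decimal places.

183.353

From area = ½·RT·TS·sin T, we get sin T = 2·area/(RT·TS) ≈ 0.64526.
Taking the obtuse solution, ∠T ≈ 139.81°.
Law of cosines then gives SR ≈ 183.35.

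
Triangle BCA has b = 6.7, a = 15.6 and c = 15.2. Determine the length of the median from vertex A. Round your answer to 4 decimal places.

Median from A: ½√(2·b² + 2·c² − a²) ≈ 8.7821.

8.7821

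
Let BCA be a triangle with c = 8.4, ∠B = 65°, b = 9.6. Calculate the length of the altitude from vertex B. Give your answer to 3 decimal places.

Law of sines: sin C = c·sin B/b ≈ 0.79302.
Since b ≥ c, only the acute value applies: ∠C ≈ 52.47°.
Then ∠A = 180° − ∠B − ∠C ≈ 62.53°.
Law of sines gives a = b·sin A/sin B ≈ 9.3983.
Area = ½·b·c·sin A ≈ 35.774.
The altitude from B has length 2·area/b ≈ 7.453.

h_B ≈ 7.453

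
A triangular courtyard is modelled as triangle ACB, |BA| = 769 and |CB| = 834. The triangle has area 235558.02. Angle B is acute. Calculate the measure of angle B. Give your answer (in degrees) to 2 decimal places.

∠B ≈ 47.27°

From area = ½·|CB|·|BA|·sin B, we get sin B = 2·area/(|CB|·|BA|) ≈ 0.73457.
Taking the acute solution, ∠B ≈ 47.27°.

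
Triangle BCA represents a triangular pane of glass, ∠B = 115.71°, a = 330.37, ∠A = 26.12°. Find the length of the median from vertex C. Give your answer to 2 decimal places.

478.93

The third angle is ∠C = 180° − ∠A − ∠B = 38.17°.
Law of sines: b = a·sin B/sin A ≈ 676.12.
Law of sines: c = a·sin C/sin A ≈ 463.75.
Median from C: ½√(2·a² + 2·b² − c²) ≈ 478.93.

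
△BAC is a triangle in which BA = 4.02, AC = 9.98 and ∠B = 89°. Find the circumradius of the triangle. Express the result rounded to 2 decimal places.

R ≈ 4.99

Law of sines: sin C = BA·sin B/AC ≈ 0.40274.
Since AC ≥ BA, only the acute value applies: ∠C ≈ 23.75°.
Then ∠A = 180° − ∠B − ∠C ≈ 67.25°.
Law of sines gives CB = AC·sin A/sin B ≈ 9.205.
Circumradius = AC/(2 sin B) ≈ 4.9908.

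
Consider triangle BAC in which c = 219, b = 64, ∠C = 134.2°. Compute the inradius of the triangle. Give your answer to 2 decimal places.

17.19

Law of sines: sin B = b·sin C/c ≈ 0.20951.
Since c ≥ b, only the acute value applies: ∠B ≈ 12.09°.
Then ∠A = 180° − ∠C − ∠B ≈ 33.71°.
Law of sines gives a = c·sin A/sin C ≈ 169.52.
Area = ½·c·b·sin A ≈ 3889.
Semiperimeter s = (64+169.52+219)/2 = 226.26.
Inradius = area/s = 3889/226.26 ≈ 17.188.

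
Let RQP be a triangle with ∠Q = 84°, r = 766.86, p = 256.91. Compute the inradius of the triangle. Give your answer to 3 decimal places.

By the law of cosines, q² = p² + r² − 2·p·r·cos Q = 6.1289e+05, so q ≈ 782.87.
Area = ½·p·r·sin Q ≈ 97967.
Semiperimeter s = (766.86+782.87+256.91)/2 = 903.32.
Inradius = area/s = 97967/903.32 ≈ 108.45.

108.452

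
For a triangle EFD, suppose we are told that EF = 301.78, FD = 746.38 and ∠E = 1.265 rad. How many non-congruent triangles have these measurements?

1

EF·sin E = 301.78·sin(1.265 rad) ≈ 287.8.
Since FD ≥ EF, exactly one triangle exists.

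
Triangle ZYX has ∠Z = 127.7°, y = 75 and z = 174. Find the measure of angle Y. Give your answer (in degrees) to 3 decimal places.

Law of sines: sin Y = y·sin Z/z ≈ 0.34104.
Since z ≥ y, only the acute value applies: ∠Y ≈ 19.94°.
Then ∠X = 180° − ∠Z − ∠Y ≈ 32.36°.

19.941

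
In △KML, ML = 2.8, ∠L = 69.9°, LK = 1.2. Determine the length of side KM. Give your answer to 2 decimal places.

By the law of cosines, KM² = ML² + LK² − 2·ML·LK·cos L = 6.9706, so KM ≈ 2.6402.

2.64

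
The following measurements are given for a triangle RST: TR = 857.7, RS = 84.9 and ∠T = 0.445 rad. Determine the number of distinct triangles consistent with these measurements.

TR·sin T = 857.7·sin(0.445 rad) ≈ 369.2.
Since RS = 84.9 < 369.2 = TR sin T, no triangle exists.

0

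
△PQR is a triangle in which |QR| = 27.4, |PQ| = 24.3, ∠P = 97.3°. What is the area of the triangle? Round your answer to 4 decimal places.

Law of sines: sin R = |PQ|·sin P/|QR| ≈ 0.87967.
Since |QR| ≥ |PQ|, only the acute value applies: ∠R ≈ 61.60°.
Then ∠Q = 180° − ∠P − ∠R ≈ 21.10°.
Law of sines gives |RP| = |QR|·sin Q/sin P ≈ 9.9432.
Area = ½·|QR|·|PQ|·sin Q ≈ 119.83.

area ≈ 119.8307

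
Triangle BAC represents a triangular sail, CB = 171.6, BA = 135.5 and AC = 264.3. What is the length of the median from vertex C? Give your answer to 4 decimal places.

212.2745

Median from C: ½√(2·AC² + 2·CB² − BA²) ≈ 212.27.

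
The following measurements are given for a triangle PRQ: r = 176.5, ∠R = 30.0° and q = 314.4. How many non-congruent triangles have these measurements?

2

q·sin R = 314.4·sin(30.0°) ≈ 157.2.
Since q sin R < r < q (157.2 < 176.5 < 314.4), two triangles exist.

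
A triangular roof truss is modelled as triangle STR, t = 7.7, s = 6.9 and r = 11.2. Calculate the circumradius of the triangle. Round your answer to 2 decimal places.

5.69

By the law of cosines, cos S = (t² + r² − s²) / (2·t·r) ≈ 0.79499, so ∠S ≈ 37.35°.
Circumradius = s/(2 sin S) ≈ 5.6872.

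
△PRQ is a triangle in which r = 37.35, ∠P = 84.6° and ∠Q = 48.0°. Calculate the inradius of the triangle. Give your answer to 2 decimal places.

11.17

The third angle is ∠R = 180° − ∠Q − ∠P = 47.40°.
Law of sines: p = r·sin P/sin R ≈ 50.515.
Law of sines: q = r·sin Q/sin R ≈ 37.708.
Area = ½·r·p·sin Q ≈ 701.06.
Semiperimeter s = (50.515+37.35+37.708)/2 = 62.787.
Inradius = area/s = 701.06/62.787 ≈ 11.166.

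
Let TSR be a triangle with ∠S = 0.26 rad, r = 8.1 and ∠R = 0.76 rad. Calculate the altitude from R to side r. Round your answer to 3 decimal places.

The third angle is ∠T = π − ∠S − ∠R = 2.122 rad.
Law of sines: t = r·sin T/sin R ≈ 10.019.
Law of sines: s = r·sin S/sin R ≈ 3.0226.
Area = ½·r·t·sin S ≈ 10.431.
The altitude from R has length 2·area/r ≈ 2.5756.

h_R ≈ 2.576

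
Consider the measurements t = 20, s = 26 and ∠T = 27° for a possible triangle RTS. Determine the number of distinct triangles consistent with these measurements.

s·sin T = 26·sin(27°) ≈ 11.8.
Since s sin T < t < s (11.8 < 20 < 26), two triangles exist.

2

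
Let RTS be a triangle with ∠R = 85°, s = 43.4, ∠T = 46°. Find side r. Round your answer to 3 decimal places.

57.287

The third angle is ∠S = 180° − ∠R − ∠T = 49.00°.
Law of sines: r = s·sin R/sin S ≈ 57.287.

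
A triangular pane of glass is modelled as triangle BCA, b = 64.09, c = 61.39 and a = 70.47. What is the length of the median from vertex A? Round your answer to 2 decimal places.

Median from A: ½√(2·b² + 2·c² − a²) ≈ 51.929.

51.93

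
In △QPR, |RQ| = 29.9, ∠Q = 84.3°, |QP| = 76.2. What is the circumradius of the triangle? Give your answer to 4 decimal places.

By the law of cosines, |PR|² = |RQ|² + |QP|² − 2·|RQ|·|QP|·cos Q = 6247.9, so |PR| ≈ 79.043.
Area = ½·|RQ|·|QP|·sin Q ≈ 1133.6.
Circumradius = |PR|/(2 sin Q) ≈ 39.718.

39.7181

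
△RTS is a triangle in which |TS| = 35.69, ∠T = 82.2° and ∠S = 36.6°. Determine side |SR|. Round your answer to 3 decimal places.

40.351

The third angle is ∠R = 180° − ∠T − ∠S = 61.20°.
Law of sines: |SR| = |TS|·sin T/sin R ≈ 40.351.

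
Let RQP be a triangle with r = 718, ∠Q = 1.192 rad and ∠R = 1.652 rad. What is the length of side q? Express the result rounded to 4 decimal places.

669.3068

The third angle is ∠P = π − ∠R − ∠Q = 0.298 rad.
Law of sines: q = r·sin Q/sin R ≈ 669.31.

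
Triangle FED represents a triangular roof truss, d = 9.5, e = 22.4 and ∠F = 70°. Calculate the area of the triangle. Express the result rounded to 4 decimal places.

99.9833

Area = ½·e·d·sin F ≈ 99.983.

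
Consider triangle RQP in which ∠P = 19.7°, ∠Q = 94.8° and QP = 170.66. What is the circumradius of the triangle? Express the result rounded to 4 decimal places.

93.7732

The third angle is ∠R = 180° − ∠Q − ∠P = 65.50°.
Law of sines: PR = QP·sin Q/sin R ≈ 186.89.
Law of sines: RQ = QP·sin P/sin R ≈ 63.221.
Circumradius = QP/(2 sin R) ≈ 93.773.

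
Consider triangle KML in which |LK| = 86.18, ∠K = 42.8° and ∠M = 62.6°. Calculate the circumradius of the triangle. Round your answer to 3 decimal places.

The third angle is ∠L = 180° − ∠K − ∠M = 74.60°.
Law of sines: |ML| = |LK|·sin K/sin M ≈ 65.953.
Law of sines: |KM| = |LK|·sin L/sin M ≈ 93.584.
Circumradius = |LK|/(2 sin M) ≈ 48.535.

48.535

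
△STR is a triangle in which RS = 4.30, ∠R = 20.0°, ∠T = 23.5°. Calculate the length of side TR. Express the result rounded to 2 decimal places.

The third angle is ∠S = 180° − ∠T − ∠R = 136.50°.
Law of sines: TR = RS·sin S/sin T ≈ 7.423.

7.42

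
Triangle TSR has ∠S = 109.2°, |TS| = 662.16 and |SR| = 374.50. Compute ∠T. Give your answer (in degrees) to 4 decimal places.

By the law of cosines, |RT|² = |TS|² + |SR|² − 2·|TS|·|SR|·cos S = 7.4181e+05, so |RT| ≈ 861.28.
Law of cosines again: cos T = (|RT|² + |TS|² − |SR|²)/(2·|RT|·|TS|) ≈ 0.91180, so ∠T ≈ 24.24°.

24.2444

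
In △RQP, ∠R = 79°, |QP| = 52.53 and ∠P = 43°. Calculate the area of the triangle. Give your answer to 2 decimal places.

The third angle is ∠Q = 180° − ∠P − ∠R = 58.00°.
Law of sines: |PR| = |QP|·sin Q/sin R ≈ 45.382.
Law of sines: |RQ| = |QP|·sin P/sin R ≈ 36.496.
Area = ½·|QP|·|PR|·sin P ≈ 812.91.

812.91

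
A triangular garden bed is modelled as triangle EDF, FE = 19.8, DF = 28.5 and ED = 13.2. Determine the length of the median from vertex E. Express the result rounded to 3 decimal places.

m_E ≈ 8.949

Median from E: ½√(2·FE² + 2·ED² − DF²) ≈ 8.9486.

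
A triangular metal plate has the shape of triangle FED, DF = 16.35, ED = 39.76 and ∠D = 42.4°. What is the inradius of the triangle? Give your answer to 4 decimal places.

By the law of cosines, FE² = ED² + DF² − 2·ED·DF·cos D = 888.08, so FE ≈ 29.801.
Area = ½·ED·DF·sin D ≈ 219.17.
Semiperimeter s = (39.76+16.35+29.801)/2 = 42.955.
Inradius = area/s = 219.17/42.955 ≈ 5.1024.

r ≈ 5.1024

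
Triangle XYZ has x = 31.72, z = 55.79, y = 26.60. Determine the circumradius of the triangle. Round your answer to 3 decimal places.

49.869

By the law of cosines, cos X = (y² + z² − x²) / (2·y·z) ≈ 0.94808, so ∠X ≈ 18.54°.
Circumradius = x/(2 sin X) ≈ 49.869.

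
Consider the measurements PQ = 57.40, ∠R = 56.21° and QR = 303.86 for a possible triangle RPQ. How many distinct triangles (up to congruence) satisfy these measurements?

QR·sin R = 303.86·sin(56.21°) ≈ 252.5.
Since PQ = 57.40 < 252.5 = QR sin R, no triangle exists.

0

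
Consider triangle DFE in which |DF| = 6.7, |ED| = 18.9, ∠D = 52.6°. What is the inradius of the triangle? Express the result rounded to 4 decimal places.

By the law of cosines, |FE|² = |ED|² + |DF|² − 2·|ED|·|DF|·cos D = 248.28, so |FE| ≈ 15.757.
Area = ½·|ED|·|DF|·sin D ≈ 50.298.
Semiperimeter s = (15.757+18.9+6.7)/2 = 20.678.
Inradius = area/s = 50.298/20.678 ≈ 2.4324.

2.4324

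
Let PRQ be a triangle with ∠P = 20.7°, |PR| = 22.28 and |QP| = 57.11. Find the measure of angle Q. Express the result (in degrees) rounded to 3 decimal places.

By the law of cosines, |RQ|² = |QP|² + |PR|² − 2·|QP|·|PR|·cos P = 1377.4, so |RQ| ≈ 37.114.
Law of cosines again: cos Q = (|RQ|² + |QP|² − |PR|²)/(2·|RQ|·|QP|) ≈ 0.97723, so ∠Q ≈ 12.25°.

∠Q ≈ 12.251°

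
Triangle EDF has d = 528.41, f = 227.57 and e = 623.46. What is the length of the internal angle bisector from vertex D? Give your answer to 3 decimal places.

t_D ≈ 295.266

By the law of cosines, cos D = (f² + e² − d²) / (2·f·e) ≈ 0.56834, so ∠D ≈ 55.37°.
The bisector from D has length 2·f·e·cos(∠D/2)/(f+e) ≈ 295.27.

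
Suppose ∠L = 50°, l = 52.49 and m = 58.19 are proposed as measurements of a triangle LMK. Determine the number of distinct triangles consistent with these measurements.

2

m·sin L = 58.19·sin(50°) ≈ 44.58.
Since m sin L < l < m (44.58 < 52.49 < 58.19), two triangles exist.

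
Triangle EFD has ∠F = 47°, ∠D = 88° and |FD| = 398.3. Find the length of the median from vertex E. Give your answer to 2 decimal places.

The third angle is ∠E = 180° − ∠F − ∠D = 45.00°.
Law of sines: |DE| = |FD|·sin F/sin E ≈ 411.96.
Law of sines: |EF| = |FD|·sin D/sin E ≈ 562.94.
Median from E: ½√(2·|DE|² + 2·|EF|² − |FD|²) ≈ 451.27.

m_E ≈ 451.27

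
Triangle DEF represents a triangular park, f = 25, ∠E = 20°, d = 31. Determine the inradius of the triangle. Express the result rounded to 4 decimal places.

r ≈ 3.9340

By the law of cosines, e² = f² + d² − 2·f·d·cos E = 129.48, so e ≈ 11.379.
Area = ½·f·d·sin E ≈ 132.53.
Semiperimeter s = (31+11.379+25)/2 = 33.689.
Inradius = area/s = 132.53/33.689 ≈ 3.934.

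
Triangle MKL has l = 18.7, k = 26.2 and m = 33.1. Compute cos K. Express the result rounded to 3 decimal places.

By the law of cosines, cos K = (l² + m² − k²) / (2·l·m) ≈ 0.61300, so ∠K ≈ 52.19°.

0.613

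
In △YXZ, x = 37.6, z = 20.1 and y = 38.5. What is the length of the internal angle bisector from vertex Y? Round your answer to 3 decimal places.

By the law of cosines, cos Y = (x² + z² − y²) / (2·x·z) ≈ 0.22198, so ∠Y ≈ 77.17°.
The bisector from Y has length 2·x·z·cos(∠Y/2)/(x+z) ≈ 20.476.

20.476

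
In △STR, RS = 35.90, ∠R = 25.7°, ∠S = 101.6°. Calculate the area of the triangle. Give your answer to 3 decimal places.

The third angle is ∠T = 180° − ∠R − ∠S = 52.70°.
Law of sines: TR = RS·sin S/sin T ≈ 44.209.
Law of sines: ST = RS·sin R/sin T ≈ 19.571.
Area = ½·RS·TR·sin R ≈ 344.13.

344.128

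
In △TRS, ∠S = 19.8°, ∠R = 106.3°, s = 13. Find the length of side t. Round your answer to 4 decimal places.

The third angle is ∠T = 180° − ∠R − ∠S = 53.90°.
Law of sines: t = s·sin T/sin S ≈ 31.009.

31.0088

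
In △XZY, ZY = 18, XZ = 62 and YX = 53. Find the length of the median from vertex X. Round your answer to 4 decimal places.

56.9693

Median from X: ½√(2·YX² + 2·XZ² − ZY²) ≈ 56.969.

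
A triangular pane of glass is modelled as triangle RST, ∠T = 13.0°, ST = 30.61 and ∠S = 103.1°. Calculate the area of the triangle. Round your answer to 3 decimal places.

The third angle is ∠R = 180° − ∠S − ∠T = 63.90°.
Law of sines: TR = ST·sin S/sin R ≈ 33.199.
Law of sines: RS = ST·sin T/sin R ≈ 7.6676.
Area = ½·ST·TR·sin T ≈ 114.3.

area ≈ 114.299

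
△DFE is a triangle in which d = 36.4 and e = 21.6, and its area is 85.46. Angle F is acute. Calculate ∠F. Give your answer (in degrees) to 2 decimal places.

12.56

From area = ½·e·d·sin F, we get sin F = 2·area/(e·d) ≈ 0.21739.
Taking the acute solution, ∠F ≈ 12.56°.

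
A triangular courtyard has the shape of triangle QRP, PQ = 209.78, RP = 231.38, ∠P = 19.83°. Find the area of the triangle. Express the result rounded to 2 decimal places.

8232.94

Area = ½·RP·PQ·sin P ≈ 8232.9.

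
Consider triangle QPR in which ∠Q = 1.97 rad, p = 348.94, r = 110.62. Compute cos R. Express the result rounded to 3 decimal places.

0.968

By the law of cosines, q² = p² + r² − 2·p·r·cos Q = 1.64e+05, so q ≈ 404.97.
Law of cosines again: cos R = (q² + p² − r²)/(2·q·p) ≈ 0.96781, so ∠R ≈ 0.254 rad.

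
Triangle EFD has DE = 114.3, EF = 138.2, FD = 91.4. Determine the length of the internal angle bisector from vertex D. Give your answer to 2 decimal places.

75.71

By the law of cosines, cos D = (FD² + DE² − EF²) / (2·FD·DE) ≈ 0.11100, so ∠D ≈ 83.63°.
The bisector from D has length 2·FD·DE·cos(∠D/2)/(FD+DE) ≈ 75.706.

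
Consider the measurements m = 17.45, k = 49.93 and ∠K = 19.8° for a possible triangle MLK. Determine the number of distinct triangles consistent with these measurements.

1

m·sin K = 17.45·sin(19.8°) ≈ 5.911.
Since k ≥ m, exactly one triangle exists.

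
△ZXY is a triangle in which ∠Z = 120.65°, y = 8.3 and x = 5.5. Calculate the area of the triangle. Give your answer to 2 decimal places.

area ≈ 19.64

Area = ½·x·y·sin Z ≈ 19.636.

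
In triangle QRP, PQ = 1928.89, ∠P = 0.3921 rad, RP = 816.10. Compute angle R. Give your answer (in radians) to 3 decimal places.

2.490

By the law of cosines, QR² = RP² + PQ² − 2·RP·PQ·cos P = 1.4772e+06, so QR ≈ 1215.4.
Law of cosines again: cos R = (QR² + RP² − PQ²)/(2·QR·RP) ≈ -0.79512, so ∠R ≈ 2.4900 rad.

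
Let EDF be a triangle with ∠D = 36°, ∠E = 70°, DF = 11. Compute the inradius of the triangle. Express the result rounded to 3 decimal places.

r ≈ 2.497

The third angle is ∠F = 180° − ∠E − ∠D = 74.00°.
Law of sines: FE = DF·sin D/sin E ≈ 6.8806.
Law of sines: ED = DF·sin F/sin E ≈ 11.252.
Area = ½·DF·FE·sin F ≈ 36.377.
Semiperimeter s = (11+6.8806+11.252)/2 = 14.567.
Inradius = area/s = 36.377/14.567 ≈ 2.4973.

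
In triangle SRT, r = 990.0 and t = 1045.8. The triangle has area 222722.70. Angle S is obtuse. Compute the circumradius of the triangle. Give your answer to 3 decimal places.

2307.675

From area = ½·r·t·sin S, we get sin S = 2·area/(r·t) ≈ 0.43024.
Taking the obtuse solution, ∠S ≈ 154.52°.
Law of cosines then gives s ≈ 1985.7.
Circumradius = s/(2 sin S) ≈ 2307.7.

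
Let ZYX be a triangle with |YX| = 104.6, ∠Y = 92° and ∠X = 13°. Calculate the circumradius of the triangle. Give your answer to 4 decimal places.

54.1449

The third angle is ∠Z = 180° − ∠Y − ∠X = 75.00°.
Law of sines: |XZ| = |YX|·sin Y/sin Z ≈ 108.22.
Law of sines: |ZY| = |YX|·sin X/sin Z ≈ 24.36.
Circumradius = |YX|/(2 sin Z) ≈ 54.145.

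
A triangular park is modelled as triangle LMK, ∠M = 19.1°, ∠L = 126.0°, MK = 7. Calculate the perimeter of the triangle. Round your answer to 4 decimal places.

14.7817

The third angle is ∠K = 180° − ∠L − ∠M = 34.90°.
Law of sines: KL = MK·sin M/sin L ≈ 2.8312.
Law of sines: LM = MK·sin K/sin L ≈ 4.9505.
Semiperimeter s = (7+2.8312+4.9505)/2 = 7.3909.
Perimeter = 7 + 2.8312 + 4.9505 = 14.782.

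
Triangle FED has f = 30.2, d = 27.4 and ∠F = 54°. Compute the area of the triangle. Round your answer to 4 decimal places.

Law of sines: sin D = d·sin F/f ≈ 0.73401.
Since f ≥ d, only the acute value applies: ∠D ≈ 47.22°.
Then ∠E = 180° − ∠F − ∠D ≈ 78.78°.
Law of sines gives e = f·sin E/sin F ≈ 36.615.
Area = ½·f·d·sin E ≈ 405.83.

area ≈ 405.8274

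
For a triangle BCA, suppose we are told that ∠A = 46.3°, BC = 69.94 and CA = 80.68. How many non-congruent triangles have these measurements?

CA·sin A = 80.68·sin(46.3°) ≈ 58.33.
Since CA sin A < BC < CA (58.33 < 69.94 < 80.68), two triangles exist.

2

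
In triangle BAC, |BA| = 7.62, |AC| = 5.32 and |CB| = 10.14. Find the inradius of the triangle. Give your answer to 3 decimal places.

r ≈ 1.720

Semiperimeter s = (5.32 + 10.14 + 7.62)/2 = 11.54.
Heron's formula: area = √(11.54·6.22·1.4·3.92) ≈ 19.847.
Inradius = area/s = 19.847/11.54 ≈ 1.7199.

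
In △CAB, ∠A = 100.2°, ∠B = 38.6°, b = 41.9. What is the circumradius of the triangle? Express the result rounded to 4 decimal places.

The third angle is ∠C = 180° − ∠A − ∠B = 41.20°.
Law of sines: c = b·sin C/sin B ≈ 44.238.
Law of sines: a = b·sin A/sin B ≈ 66.099.
Circumradius = b/(2 sin B) ≈ 33.58.

R ≈ 33.5802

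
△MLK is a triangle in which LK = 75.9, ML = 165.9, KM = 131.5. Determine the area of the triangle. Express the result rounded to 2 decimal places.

4863.71

Semiperimeter s = (75.9 + 131.5 + 165.9)/2 = 186.65.
Heron's formula: area = √(186.65·110.75·55.15·20.75) ≈ 4863.7.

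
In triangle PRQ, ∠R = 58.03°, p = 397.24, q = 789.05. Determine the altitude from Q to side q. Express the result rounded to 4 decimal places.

By the law of cosines, r² = q² + p² − 2·q·p·cos R = 4.4848e+05, so r ≈ 669.69.
Area = ½·q·p·sin R ≈ 1.3295e+05.
The altitude from Q has length 2·area/q ≈ 336.99.

336.9888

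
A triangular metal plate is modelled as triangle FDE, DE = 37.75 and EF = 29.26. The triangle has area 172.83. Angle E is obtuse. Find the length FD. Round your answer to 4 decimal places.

66.1769

From area = ½·DE·EF·sin E, we get sin E = 2·area/(DE·EF) ≈ 0.31294.
Taking the obtuse solution, ∠E ≈ 161.76°.
Law of cosines then gives FD ≈ 66.177.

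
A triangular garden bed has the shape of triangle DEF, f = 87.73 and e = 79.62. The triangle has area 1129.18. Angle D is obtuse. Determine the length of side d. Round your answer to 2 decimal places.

From area = ½·e·f·sin D, we get sin D = 2·area/(e·f) ≈ 0.32331.
Taking the obtuse solution, ∠D ≈ 161.14°.
Law of cosines then gives d ≈ 165.09.

165.09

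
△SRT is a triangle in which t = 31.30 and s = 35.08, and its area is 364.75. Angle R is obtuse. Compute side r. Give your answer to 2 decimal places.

62.06

From area = ½·t·s·sin R, we get sin R = 2·area/(t·s) ≈ 0.66439.
Taking the obtuse solution, ∠R ≈ 2.415 rad.
Law of cosines then gives r ≈ 62.061.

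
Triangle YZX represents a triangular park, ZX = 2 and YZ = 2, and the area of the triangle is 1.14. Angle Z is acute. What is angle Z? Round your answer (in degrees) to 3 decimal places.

34.750

From area = ½·YZ·ZX·sin Z, we get sin Z = 2·area/(YZ·ZX) ≈ 0.57000.
Taking the acute solution, ∠Z ≈ 34.75°.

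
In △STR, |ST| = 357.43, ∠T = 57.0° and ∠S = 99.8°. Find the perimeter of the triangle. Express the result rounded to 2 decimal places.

The third angle is ∠R = 180° − ∠S − ∠T = 23.20°.
Law of sines: |TR| = |ST|·sin S/sin R ≈ 894.08.
Law of sines: |RS| = |ST|·sin T/sin R ≈ 760.94.
Semiperimeter s = (894.08+760.94+357.43)/2 = 1006.2.
Perimeter = 894.08 + 760.94 + 357.43 = 2012.4.

2012.45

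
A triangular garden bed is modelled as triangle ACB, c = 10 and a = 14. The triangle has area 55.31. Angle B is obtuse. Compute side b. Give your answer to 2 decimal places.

From area = ½·a·c·sin B, we get sin B = 2·area/(a·c) ≈ 0.79014.
Taking the obtuse solution, ∠B ≈ 127.80°.
Law of cosines then gives b ≈ 21.624.

21.62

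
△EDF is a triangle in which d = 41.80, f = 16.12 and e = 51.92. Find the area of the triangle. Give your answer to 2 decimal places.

289.61

Semiperimeter s = (51.92 + 41.8 + 16.12)/2 = 54.92.
Heron's formula: area = √(54.92·3·13.12·38.8) ≈ 289.61.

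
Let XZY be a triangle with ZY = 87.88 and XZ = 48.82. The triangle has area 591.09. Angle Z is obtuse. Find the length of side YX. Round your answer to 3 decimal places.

135.480

From area = ½·XZ·ZY·sin Z, we get sin Z = 2·area/(XZ·ZY) ≈ 0.27555.
Taking the obtuse solution, ∠Z ≈ 164.01°.
Law of cosines then gives YX ≈ 135.48.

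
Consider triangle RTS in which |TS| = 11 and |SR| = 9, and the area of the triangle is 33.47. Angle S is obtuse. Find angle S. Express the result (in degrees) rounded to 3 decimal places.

137.456

From area = ½·|TS|·|SR|·sin S, we get sin S = 2·area/(|TS|·|SR|) ≈ 0.67616.
Taking the obtuse solution, ∠S ≈ 137.46°.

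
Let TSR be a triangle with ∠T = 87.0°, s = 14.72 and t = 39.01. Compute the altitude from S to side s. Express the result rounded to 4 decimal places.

Law of sines: sin S = s·sin T/t ≈ 0.37682.
Since t ≥ s, only the acute value applies: ∠S ≈ 22.14°.
Then ∠R = 180° − ∠T − ∠S ≈ 70.86°.
Law of sines gives r = t·sin R/sin T ≈ 36.905.
Area = ½·t·s·sin R ≈ 271.25.
The altitude from S has length 2·area/s ≈ 36.854.

36.8542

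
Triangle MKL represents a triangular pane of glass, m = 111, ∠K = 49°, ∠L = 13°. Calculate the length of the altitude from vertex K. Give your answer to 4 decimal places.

The third angle is ∠M = 180° − ∠K − ∠L = 118.00°.
Law of sines: k = m·sin K/sin M ≈ 94.879.
Law of sines: l = m·sin L/sin M ≈ 28.28.
Area = ½·m·k·sin L ≈ 1184.5.
The altitude from K has length 2·area/k ≈ 24.97.

24.9696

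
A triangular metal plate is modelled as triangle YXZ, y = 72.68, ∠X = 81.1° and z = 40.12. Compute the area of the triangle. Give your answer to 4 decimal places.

area ≈ 1440.4068

Area = ½·z·y·sin X ≈ 1440.4.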